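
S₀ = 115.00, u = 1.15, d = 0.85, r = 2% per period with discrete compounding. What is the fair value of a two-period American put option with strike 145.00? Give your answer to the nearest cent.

30.00

Risk-neutral probability p = (1 + 0.02 − 0.85)/(1.15 − 0.85) = 0.1700/0.3000 = 0.5667
Terminal stock prices: S_uu = 152.1, S_ud = 112.4, S_dd = 83.09
Terminal payoffs (K − S): max(-7.087, 0) = 0, max(32.59, 0) = 32.59, max(61.91, 0) = 61.91
Node u (S = 132.2): continuation = 1/1.02·[0.5667·0.0000 + 0.4333·32.5875] = 13.8444; exercise value = 12.7500 ≤ continuation, so V_u = 13.8444
Node d (S = 97.75): continuation = 1/1.02·[0.5667·32.5875 + 0.4333·61.9125] = 44.4069; exercise value = 47.2500 > continuation, so V_d = 47.2500 (exercise)
Node 0 (S = 115): continuation = 1/1.02·[0.5667·13.8444 + 0.4333·47.2500] = 27.7648; exercise value = 30.0000 > continuation, so V_0 = 30.0000 (exercise)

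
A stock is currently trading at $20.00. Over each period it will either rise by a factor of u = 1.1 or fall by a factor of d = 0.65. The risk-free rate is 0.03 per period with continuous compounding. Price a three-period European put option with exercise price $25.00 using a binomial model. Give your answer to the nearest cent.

$3.74

Risk-neutral probability p = (e^0.03 − 0.65)/(1.1 − 0.65) = 0.3805/0.4500 = 0.8455
Terminal stock prices: S_uuu = 26.62, S_uud = 15.73, S_udd = 9.295, S_ddd = 5.492
Terminal payoffs (K − S): max(-1.62, 0) = 0, max(9.27, 0) = 9.27, max(15.7, 0) = 15.7, max(19.51, 0) = 19.51
Node uu (S = 24.2): V_uu = e^(−0.03)·[0.8455·0.0000 + 0.1545·9.2700] = 1.3903
Node ud (S = 14.3): V_ud = e^(−0.03)·[0.8455·9.2700 + 0.1545·15.7050] = 9.9611
Node dd (S = 8.45): V_dd = e^(−0.03)·[0.8455·15.7050 + 0.1545·19.5075] = 15.8111
Node u (S = 22): V_u = e^(−0.03)·[0.8455·1.3903 + 0.1545·9.9611] = 2.6346
Node d (S = 13): V_d = e^(−0.03)·[0.8455·9.9611 + 0.1545·15.8111] = 10.5441
Node 0 (S = 20): V_0 = e^(−0.03)·[0.8455·2.6346 + 0.1545·10.5441] = 3.7430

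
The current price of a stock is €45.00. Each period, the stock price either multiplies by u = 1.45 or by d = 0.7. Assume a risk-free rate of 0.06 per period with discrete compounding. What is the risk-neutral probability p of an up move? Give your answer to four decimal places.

p = 0.4800

Risk-neutral probability p = (1 + 0.06 − 0.7)/(1.45 − 0.7) = 0.3600/0.7500 = 0.4800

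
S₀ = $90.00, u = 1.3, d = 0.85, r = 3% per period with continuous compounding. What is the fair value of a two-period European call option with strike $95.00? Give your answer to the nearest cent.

Risk-neutral probability p = (e^0.03 − 0.85)/(1.3 − 0.85) = 0.1805/0.4500 = 0.4010
Terminal stock prices: S_uu = 152.1, S_ud = 99.45, S_dd = 65.02
Terminal payoffs (S − K): max(57.1, 0) = 57.1, max(4.45, 0) = 4.45, max(-29.98, 0) = 0
Node u (S = 117): V_u = e^(−0.03)·[0.4010·57.1000 + 0.5990·4.4500] = 24.8077
Node d (S = 76.5): V_d = e^(−0.03)·[0.4010·4.4500 + 0.5990·0.0000] = 1.7318
Node 0 (S = 90): V_0 = e^(−0.03)·[0.4010·24.8077 + 0.5990·1.7318] = 10.6608

$10.66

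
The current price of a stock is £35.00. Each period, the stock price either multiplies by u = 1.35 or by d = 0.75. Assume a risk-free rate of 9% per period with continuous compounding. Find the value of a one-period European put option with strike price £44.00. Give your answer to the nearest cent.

£6.92

Risk-neutral probability p = (e^0.09 − 0.75)/(1.35 − 0.75) = 0.3442/0.6000 = 0.5736
Terminal stock prices: S_u = 47.25, S_d = 26.25
Terminal payoffs (K − S): max(-3.25, 0) = 0, max(17.75, 0) = 17.75
Node 0 (S = 35): V_0 = e^(−0.09)·[0.5736·0.0000 + 0.4264·17.7500] = 6.9168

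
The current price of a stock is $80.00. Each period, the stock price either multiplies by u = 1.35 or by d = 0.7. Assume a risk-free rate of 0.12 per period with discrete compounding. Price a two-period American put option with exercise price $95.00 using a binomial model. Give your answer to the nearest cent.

Risk-neutral probability p = (1 + 0.12 − 0.7)/(1.35 − 0.7) = 0.4200/0.6500 = 0.6462
Terminal stock prices: S_uu = 145.8, S_ud = 75.6, S_dd = 39.2
Terminal payoffs (K − S): max(-50.8, 0) = 0, max(19.4, 0) = 19.4, max(55.8, 0) = 55.8
Node u (S = 108): continuation = 1/1.12·[0.6462·0.0000 + 0.3538·19.4000] = 6.1291; exercise value = 0.0000 ≤ continuation, so V_u = 6.1291
Node d (S = 56): continuation = 1/1.12·[0.6462·19.4000 + 0.3538·55.8000] = 28.8214; exercise value = 39.0000 > continuation, so V_d = 39.0000 (exercise)
Node 0 (S = 80): continuation = 1/1.12·[0.6462·6.1291 + 0.3538·39.0000] = 15.8575; exercise value = 15.0000 ≤ continuation, so V_0 = 15.8575

$15.86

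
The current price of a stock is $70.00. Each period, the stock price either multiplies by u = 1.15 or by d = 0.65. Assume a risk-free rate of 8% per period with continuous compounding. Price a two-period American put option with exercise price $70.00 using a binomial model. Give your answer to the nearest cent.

Risk-neutral probability p = (e^0.08 − 0.65)/(1.15 − 0.65) = 0.4333/0.5000 = 0.8666
Terminal stock prices: S_uu = 92.57, S_ud = 52.33, S_dd = 29.58
Terminal payoffs (K − S): max(-22.57, 0) = 0, max(17.67, 0) = 17.67, max(40.42, 0) = 40.42
Node u (S = 80.5): continuation = e^(−0.08)·[0.8666·0.0000 + 0.1334·17.6750] = 2.1770; exercise value = 0.0000 ≤ continuation, so V_u = 2.1770
Node d (S = 45.5): continuation = e^(−0.08)·[0.8666·17.6750 + 0.1334·40.4250] = 19.1181; exercise value = 24.5000 > continuation, so V_d = 24.5000 (exercise)
Node 0 (S = 70): continuation = e^(−0.08)·[0.8666·2.1770 + 0.1334·24.5000] = 4.7591; exercise value = 0.0000 ≤ continuation, so V_0 = 4.7591

$4.76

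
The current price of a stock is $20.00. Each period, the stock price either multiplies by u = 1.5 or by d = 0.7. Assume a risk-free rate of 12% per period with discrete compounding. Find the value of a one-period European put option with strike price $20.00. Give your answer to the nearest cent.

$2.54

Risk-neutral probability p = (1 + 0.12 − 0.7)/(1.5 − 0.7) = 0.4200/0.8000 = 0.5250
Terminal stock prices: S_u = 30, S_d = 14
Terminal payoffs (K − S): max(-10, 0) = 0, max(6, 0) = 6
Node 0 (S = 20): V_0 = 1/1.12·[0.5250·0.0000 + 0.4750·6.0000] = 2.5446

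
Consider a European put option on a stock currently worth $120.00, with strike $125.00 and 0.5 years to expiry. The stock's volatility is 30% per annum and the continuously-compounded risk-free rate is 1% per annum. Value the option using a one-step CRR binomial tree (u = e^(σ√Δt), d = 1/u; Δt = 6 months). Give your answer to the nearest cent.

$15.04

CRR parameters: u = e^(σ√Δt) = e^(0.3·√0.5) = 1.2363, d = 1/u = 0.8089
Per-period rate: rΔt = 0.01·0.5 = 0.005, so R = e^0.005 = 1.0050
Risk-neutral probability p = (e^0.005 − 0.8089)/(1.2363 − 0.8089) = 0.1962/0.4275 = 0.4589
Terminal stock prices: S_u = 148.4, S_d = 97.06
Terminal payoffs (K − S): max(-23.36, 0) = 0, max(27.94, 0) = 27.94
Node 0 (S = 120): V_0 = e^(−0.005)·[0.4589·0.0000 + 0.5411·27.9371] = 15.0416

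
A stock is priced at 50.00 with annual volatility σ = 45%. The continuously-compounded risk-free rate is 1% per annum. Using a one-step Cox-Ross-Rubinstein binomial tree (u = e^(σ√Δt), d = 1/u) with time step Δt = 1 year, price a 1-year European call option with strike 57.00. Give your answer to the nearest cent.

CRR parameters: u = e^(σ√Δt) = e^(0.45·√1) = 1.5683, d = 1/u = 0.6376
Per-period rate: rΔt = 0.01·1 = 0.01, so R = e^0.01 = 1.0101
Risk-neutral probability p = (e^0.01 − 0.6376)/(1.5683 − 0.6376) = 0.3724/0.9307 = 0.4002
Terminal stock prices: S_u = 78.42, S_d = 31.88
Terminal payoffs (S − K): max(21.42, 0) = 21.42, max(-25.12, 0) = 0
Node 0 (S = 50): V_0 = e^(−0.01)·[0.4002·21.4156 + 0.5998·0.0000] = 8.4844

8.48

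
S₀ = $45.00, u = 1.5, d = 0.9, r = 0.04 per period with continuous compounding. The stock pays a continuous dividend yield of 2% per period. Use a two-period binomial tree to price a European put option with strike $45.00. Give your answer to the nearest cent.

Per-period risk-free factor R = e^0.04 = 1.0408; dividend-adjusted growth = e^(0.04−0.02) = 1.0202.
Risk-neutral probability p = (1.0202 − 0.9)/(1.5 − 0.9) = 0.1202/0.6000 = 0.2003
Terminal stock prices: S_uu = 101.2, S_ud = 60.75, S_dd = 36.45
Terminal payoffs (K − S): max(-56.25, 0) = 0, max(-15.75, 0) = 0, max(8.55, 0) = 8.55
Node u (S = 67.5): V_u = e^(−0.04)·[0.2003·0.0000 + 0.7997·0.0000] = 0.0000
Node d (S = 40.5): V_d = e^(−0.04)·[0.2003·0.0000 + 0.7997·8.5500] = 6.5690
Node 0 (S = 45): V_0 = e^(−0.04)·[0.2003·0.0000 + 0.7997·6.5690] = 5.0471

$5.05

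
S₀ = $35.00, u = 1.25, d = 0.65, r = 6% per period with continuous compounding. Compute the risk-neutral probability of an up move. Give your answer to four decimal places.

Risk-neutral probability p = (e^0.06 − 0.65)/(1.25 − 0.65) = 0.4118/0.6000 = 0.6864

p = 0.6864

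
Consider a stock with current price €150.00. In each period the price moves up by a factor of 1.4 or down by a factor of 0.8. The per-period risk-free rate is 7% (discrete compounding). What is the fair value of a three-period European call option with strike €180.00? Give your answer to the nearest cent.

Risk-neutral probability p = (1 + 0.07 − 0.8)/(1.4 − 0.8) = 0.2700/0.6000 = 0.4500
Terminal stock prices: S_uuu = 411.6, S_uud = 235.2, S_udd = 134.4, S_ddd = 76.8
Terminal payoffs (S − K): max(231.6, 0) = 231.6, max(55.2, 0) = 55.2, max(-45.6, 0) = 0, max(-103.2, 0) = 0
Node uu (S = 294): V_uu = 1/1.07·[0.4500·231.6000 + 0.5500·55.2000] = 125.7757
Node ud (S = 168): V_ud = 1/1.07·[0.4500·55.2000 + 0.5500·0.0000] = 23.2150
Node dd (S = 96): V_dd = 1/1.07·[0.4500·0.0000 + 0.5500·0.0000] = 0.0000
Node u (S = 210): V_u = 1/1.07·[0.4500·125.7757 + 0.5500·23.2150] = 64.8292
Node d (S = 120): V_d = 1/1.07·[0.4500·23.2150 + 0.5500·0.0000] = 9.7633
Node 0 (S = 150): V_0 = 1/1.07·[0.4500·64.8292 + 0.5500·9.7633] = 32.2832

€32.28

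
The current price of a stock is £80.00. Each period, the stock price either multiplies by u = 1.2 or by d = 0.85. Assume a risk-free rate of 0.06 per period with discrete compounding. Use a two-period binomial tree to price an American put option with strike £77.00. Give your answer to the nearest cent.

Risk-neutral probability p = (1 + 0.06 − 0.85)/(1.2 − 0.85) = 0.2100/0.3500 = 0.6000
Terminal stock prices: S_uu = 115.2, S_ud = 81.6, S_dd = 57.8
Terminal payoffs (K − S): max(-38.2, 0) = 0, max(-4.6, 0) = 0, max(19.2, 0) = 19.2
Node u (S = 96): continuation = 1/1.06·[0.6000·0.0000 + 0.4000·0.0000] = 0.0000; exercise value = 0.0000 ≤ continuation, so V_u = 0.0000
Node d (S = 68): continuation = 1/1.06·[0.6000·0.0000 + 0.4000·19.2000] = 7.2453; exercise value = 9.0000 > continuation, so V_d = 9.0000 (exercise)
Node 0 (S = 80): continuation = 1/1.06·[0.6000·0.0000 + 0.4000·9.0000] = 3.3962; exercise value = 0.0000 ≤ continuation, so V_0 = 3.3962

£3.40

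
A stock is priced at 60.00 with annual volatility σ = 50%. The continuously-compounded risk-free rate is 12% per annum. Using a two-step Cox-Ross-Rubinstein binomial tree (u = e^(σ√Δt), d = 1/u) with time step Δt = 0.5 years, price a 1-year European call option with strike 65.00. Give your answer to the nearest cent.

12.48

CRR parameters: u = e^(σ√Δt) = e^(0.5·√0.5) = 1.4241, d = 1/u = 0.7022
Per-period rate: rΔt = 0.12·0.5 = 0.06, so R = e^0.06 = 1.0618
Risk-neutral probability p = (e^0.06 − 0.7022)/(1.4241 − 0.7022) = 0.3596/0.7219 = 0.4982
Terminal stock prices: S_uu = 121.7, S_ud = 60, S_dd = 29.58
Terminal payoffs (S − K): max(56.69, 0) = 56.69, max(-5, 0) = 0, max(-35.42, 0) = 0
Node u (S = 85.45): V_u = e^(−0.06)·[0.4982·56.6869 + 0.5018·0.0000] = 26.5954
Node d (S = 42.13): V_d = e^(−0.06)·[0.4982·0.0000 + 0.5018·0.0000] = 0.0000
Node 0 (S = 60): V_0 = e^(−0.06)·[0.4982·26.5954 + 0.5018·0.0000] = 12.4776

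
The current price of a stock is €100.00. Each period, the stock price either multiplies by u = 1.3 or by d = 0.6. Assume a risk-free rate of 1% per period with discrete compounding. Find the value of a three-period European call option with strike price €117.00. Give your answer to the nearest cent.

€20.03

Risk-neutral probability p = (1 + 0.01 − 0.6)/(1.3 − 0.6) = 0.4100/0.7000 = 0.5857
Terminal stock prices: S_uuu = 219.7, S_uud = 101.4, S_udd = 46.8, S_ddd = 21.6
Terminal payoffs (S − K): max(102.7, 0) = 102.7, max(-15.6, 0) = 0, max(-70.2, 0) = 0, max(-95.4, 0) = 0
Node uu (S = 169): V_uu = 1/1.01·[0.5857·102.7000 + 0.4143·0.0000] = 59.5573
Node ud (S = 78): V_ud = 1/1.01·[0.5857·0.0000 + 0.4143·0.0000] = 0.0000
Node dd (S = 36): V_dd = 1/1.01·[0.5857·0.0000 + 0.4143·0.0000] = 0.0000
Node u (S = 130): V_u = 1/1.01·[0.5857·59.5573 + 0.4143·0.0000] = 34.5382
Node d (S = 60): V_d = 1/1.01·[0.5857·0.0000 + 0.4143·0.0000] = 0.0000
Node 0 (S = 100): V_0 = 1/1.01·[0.5857·34.5382 + 0.4143·0.0000] = 20.0292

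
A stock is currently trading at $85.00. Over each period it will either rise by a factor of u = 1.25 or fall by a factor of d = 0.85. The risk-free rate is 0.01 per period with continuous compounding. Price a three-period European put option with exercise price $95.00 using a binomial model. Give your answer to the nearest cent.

$16.61

Risk-neutral probability p = (e^0.01 − 0.85)/(1.25 − 0.85) = 0.1601/0.4000 = 0.4001
Terminal stock prices: S_uuu = 166, S_uud = 112.9, S_udd = 76.77, S_ddd = 52.2
Terminal payoffs (K − S): max(-71.02, 0) = 0, max(-17.89, 0) = 0, max(18.23, 0) = 18.23, max(42.8, 0) = 42.8
Node uu (S = 132.8): V_uu = e^(−0.01)·[0.4001·0.0000 + 0.5999·0.0000] = 0.0000
Node ud (S = 90.31): V_ud = e^(−0.01)·[0.4001·0.0000 + 0.5999·18.2344] = 10.8295
Node dd (S = 61.41): V_dd = e^(−0.01)·[0.4001·18.2344 + 0.5999·42.7994] = 32.6422
Node u (S = 106.2): V_u = e^(−0.01)·[0.4001·0.0000 + 0.5999·10.8295] = 6.4317
Node d (S = 72.25): V_d = e^(−0.01)·[0.4001·10.8295 + 0.5999·32.6422] = 23.6765
Node 0 (S = 85): V_0 = e^(−0.01)·[0.4001·6.4317 + 0.5999·23.6765] = 16.6095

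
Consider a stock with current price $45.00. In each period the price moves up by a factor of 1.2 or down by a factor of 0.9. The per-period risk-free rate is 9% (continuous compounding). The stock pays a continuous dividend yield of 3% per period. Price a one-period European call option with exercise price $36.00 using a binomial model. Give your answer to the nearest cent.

Per-period risk-free factor R = e^0.09 = 1.0942; dividend-adjusted growth = e^(0.09−0.03) = 1.0618.
Risk-neutral probability p = (1.0618 − 0.9)/(1.2 − 0.9) = 0.1618/0.3000 = 0.5395
Terminal stock prices: S_u = 54, S_d = 40.5
Terminal payoffs (S − K): max(18, 0) = 18, max(4.5, 0) = 4.5
Node 0 (S = 45): V_0 = e^(−0.09)·[0.5395·18.0000 + 0.4605·4.5000] = 10.7685

$10.77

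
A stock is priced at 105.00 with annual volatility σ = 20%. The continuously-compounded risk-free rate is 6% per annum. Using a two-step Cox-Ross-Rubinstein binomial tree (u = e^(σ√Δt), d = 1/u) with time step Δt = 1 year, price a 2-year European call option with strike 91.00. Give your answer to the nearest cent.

CRR parameters: u = e^(σ√Δt) = e^(0.2·√1) = 1.2214, d = 1/u = 0.8187
Per-period rate: rΔt = 0.06·1 = 0.06, so R = e^0.06 = 1.0618
Risk-neutral probability p = (e^0.06 − 0.8187)/(1.2214 − 0.8187) = 0.2431/0.4027 = 0.6037
Terminal stock prices: S_uu = 156.6, S_ud = 105, S_dd = 70.38
Terminal payoffs (S − K): max(65.64, 0) = 65.64, max(14, 0) = 14, max(-20.62, 0) = 0
Node u (S = 128.2): V_u = e^(−0.06)·[0.6037·65.6416 + 0.3963·14.0000] = 42.5467
Node d (S = 85.97): V_d = e^(−0.06)·[0.6037·14.0000 + 0.3963·0.0000] = 7.9600
Node 0 (S = 105): V_0 = e^(−0.06)·[0.6037·42.5467 + 0.3963·7.9600] = 27.1615

27.16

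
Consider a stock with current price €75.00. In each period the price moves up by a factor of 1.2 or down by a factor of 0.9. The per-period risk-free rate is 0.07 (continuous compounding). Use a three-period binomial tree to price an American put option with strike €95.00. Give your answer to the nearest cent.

Risk-neutral probability p = (e^0.07 − 0.9)/(1.2 − 0.9) = 0.1725/0.3000 = 0.5750
Terminal stock prices: S_uuu = 129.6, S_uud = 97.2, S_udd = 72.9, S_ddd = 54.68
Terminal payoffs (K − S): max(-34.6, 0) = 0, max(-2.2, 0) = 0, max(22.1, 0) = 22.1, max(40.32, 0) = 40.32
Node uu (S = 108): continuation = e^(−0.07)·[0.5750·0.0000 + 0.4250·0.0000] = 0.0000; exercise value = 0.0000 ≤ continuation, so V_uu = 0.0000
Node ud (S = 81): continuation = e^(−0.07)·[0.5750·0.0000 + 0.4250·22.1000] = 8.7569; exercise value = 14.0000 > continuation, so V_ud = 14.0000 (exercise)
Node dd (S = 60.75): continuation = e^(−0.07)·[0.5750·22.1000 + 0.4250·40.3250] = 27.8274; exercise value = 34.2500 > continuation, so V_dd = 34.2500 (exercise)
Node u (S = 90): continuation = e^(−0.07)·[0.5750·0.0000 + 0.4250·14.0000] = 5.5474; exercise value = 5.0000 ≤ continuation, so V_u = 5.5474
Node d (S = 67.5): continuation = e^(−0.07)·[0.5750·14.0000 + 0.4250·34.2500] = 21.0774; exercise value = 27.5000 > continuation, so V_d = 27.5000 (exercise)
Node 0 (S = 75): continuation = e^(−0.07)·[0.5750·5.5474 + 0.4250·27.5000] = 13.8709; exercise value = 20.0000 > continuation, so V_0 = 20.0000 (exercise)

€20.00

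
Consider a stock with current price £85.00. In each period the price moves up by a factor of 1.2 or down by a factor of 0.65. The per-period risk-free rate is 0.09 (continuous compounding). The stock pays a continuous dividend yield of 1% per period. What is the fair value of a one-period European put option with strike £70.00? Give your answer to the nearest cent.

£2.86

Per-period risk-free factor R = e^0.09 = 1.0942; dividend-adjusted growth = e^(0.09−0.01) = 1.0833.
Risk-neutral probability p = (1.0833 − 0.65)/(1.2 − 0.65) = 0.4333/0.5500 = 0.7878
Terminal stock prices: S_u = 102, S_d = 55.25
Terminal payoffs (K − S): max(-32, 0) = 0, max(14.75, 0) = 14.75
Node 0 (S = 85): V_0 = e^(−0.09)·[0.7878·0.0000 + 0.2122·14.7500] = 2.8606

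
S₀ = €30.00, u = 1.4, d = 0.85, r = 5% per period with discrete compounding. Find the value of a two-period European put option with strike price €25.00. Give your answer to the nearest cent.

Risk-neutral probability p = (1 + 0.05 − 0.85)/(1.4 − 0.85) = 0.2000/0.5500 = 0.3636
Terminal stock prices: S_uu = 58.8, S_ud = 35.7, S_dd = 21.67
Terminal payoffs (K − S): max(-33.8, 0) = 0, max(-10.7, 0) = 0, max(3.325, 0) = 3.325
Node u (S = 42): V_u = 1/1.05·[0.3636·0.0000 + 0.6364·0.0000] = 0.0000
Node d (S = 25.5): V_d = 1/1.05·[0.3636·0.0000 + 0.6364·3.3250] = 2.0152
Node 0 (S = 30): V_0 = 1/1.05·[0.3636·0.0000 + 0.6364·2.0152] = 1.2213

€1.22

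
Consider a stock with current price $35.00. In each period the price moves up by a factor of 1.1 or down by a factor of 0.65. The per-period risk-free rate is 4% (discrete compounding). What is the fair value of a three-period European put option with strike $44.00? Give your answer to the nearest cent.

Risk-neutral probability p = (1 + 0.04 − 0.65)/(1.1 − 0.65) = 0.3900/0.4500 = 0.8667
Terminal stock prices: S_uuu = 46.59, S_uud = 27.53, S_udd = 16.27, S_ddd = 9.612
Terminal payoffs (K − S): max(-2.585, 0) = 0, max(16.47, 0) = 16.47, max(27.73, 0) = 27.73, max(34.39, 0) = 34.39
Node uu (S = 42.35): V_uu = 1/1.04·[0.8667·0.0000 + 0.1333·16.4725] = 2.1119
Node ud (S = 25.03): V_ud = 1/1.04·[0.8667·16.4725 + 0.1333·27.7337] = 17.2827
Node dd (S = 14.79): V_dd = 1/1.04·[0.8667·27.7337 + 0.1333·34.3881] = 27.5202
Node u (S = 38.5): V_u = 1/1.04·[0.8667·2.1119 + 0.1333·17.2827] = 3.9756
Node d (S = 22.75): V_d = 1/1.04·[0.8667·17.2827 + 0.1333·27.5202] = 17.9305
Node 0 (S = 35): V_0 = 1/1.04·[0.8667·3.9756 + 0.1333·17.9305] = 5.6118

$5.61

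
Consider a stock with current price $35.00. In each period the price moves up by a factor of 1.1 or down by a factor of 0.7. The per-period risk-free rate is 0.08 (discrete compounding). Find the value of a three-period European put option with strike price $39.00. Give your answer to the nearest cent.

$1.12

Risk-neutral probability p = (1 + 0.08 − 0.7)/(1.1 − 0.7) = 0.3800/0.4000 = 0.9500
Terminal stock prices: S_uuu = 46.59, S_uud = 29.65, S_udd = 18.86, S_ddd = 12
Terminal payoffs (K − S): max(-7.585, 0) = 0, max(9.355, 0) = 9.355, max(20.14, 0) = 20.14, max(27, 0) = 27
Node uu (S = 42.35): V_uu = 1/1.08·[0.9500·0.0000 + 0.0500·9.3550] = 0.4331
Node ud (S = 26.95): V_ud = 1/1.08·[0.9500·9.3550 + 0.0500·20.1350] = 9.1611
Node dd (S = 17.15): V_dd = 1/1.08·[0.9500·20.1350 + 0.0500·26.9950] = 18.9611
Node u (S = 38.5): V_u = 1/1.08·[0.9500·0.4331 + 0.0500·9.1611] = 0.8051
Node d (S = 24.5): V_d = 1/1.08·[0.9500·9.1611 + 0.0500·18.9611] = 8.9362
Node 0 (S = 35): V_0 = 1/1.08·[0.9500·0.8051 + 0.0500·8.9362] = 1.1219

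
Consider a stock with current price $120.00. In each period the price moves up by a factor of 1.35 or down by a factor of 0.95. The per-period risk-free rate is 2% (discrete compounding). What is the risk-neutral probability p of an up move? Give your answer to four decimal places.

p = 0.1750

Risk-neutral probability p = (1 + 0.02 − 0.95)/(1.35 − 0.95) = 0.0700/0.4000 = 0.1750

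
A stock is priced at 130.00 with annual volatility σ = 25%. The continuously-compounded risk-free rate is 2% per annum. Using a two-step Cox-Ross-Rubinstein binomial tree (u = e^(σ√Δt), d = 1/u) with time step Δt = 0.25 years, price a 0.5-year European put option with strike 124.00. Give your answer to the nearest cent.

5.89

CRR parameters: u = e^(σ√Δt) = e^(0.25·√0.25) = 1.1331, d = 1/u = 0.8825
Per-period rate: rΔt = 0.02·0.25 = 0.005, so R = e^0.005 = 1.0050
Risk-neutral probability p = (e^0.005 − 0.8825)/(1.1331 − 0.8825) = 0.1225/0.2507 = 0.4888
Terminal stock prices: S_uu = 166.9, S_ud = 130, S_dd = 101.2
Terminal payoffs (K − S): max(-42.92, 0) = 0, max(-6, 0) = 0, max(22.76, 0) = 22.76
Node u (S = 147.3): V_u = e^(−0.005)·[0.4888·0.0000 + 0.5112·0.0000] = 0.0000
Node d (S = 114.7): V_d = e^(−0.005)·[0.4888·0.0000 + 0.5112·22.7559] = 11.5751
Node 0 (S = 130): V_0 = e^(−0.005)·[0.4888·0.0000 + 0.5112·11.5751] = 5.8878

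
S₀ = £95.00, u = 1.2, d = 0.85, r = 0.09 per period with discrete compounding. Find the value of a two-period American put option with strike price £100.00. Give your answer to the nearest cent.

£6.11

Risk-neutral probability p = (1 + 0.09 − 0.85)/(1.2 − 0.85) = 0.2400/0.3500 = 0.6857
Terminal stock prices: S_uu = 136.8, S_ud = 96.9, S_dd = 68.64
Terminal payoffs (K − S): max(-36.8, 0) = 0, max(3.1, 0) = 3.1, max(31.36, 0) = 31.36
Node u (S = 114): continuation = 1/1.09·[0.6857·0.0000 + 0.3143·3.1000] = 0.8938; exercise value = 0.0000 ≤ continuation, so V_u = 0.8938
Node d (S = 80.75): continuation = 1/1.09·[0.6857·3.1000 + 0.3143·31.3625] = 10.9931; exercise value = 19.2500 > continuation, so V_d = 19.2500 (exercise)
Node 0 (S = 95): continuation = 1/1.09·[0.6857·0.8938 + 0.3143·19.2500] = 6.1128; exercise value = 5.0000 ≤ continuation, so V_0 = 6.1128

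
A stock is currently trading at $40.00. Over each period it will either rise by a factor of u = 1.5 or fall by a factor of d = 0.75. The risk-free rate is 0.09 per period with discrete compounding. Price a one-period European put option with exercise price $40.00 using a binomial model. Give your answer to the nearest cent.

Risk-neutral probability p = (1 + 0.09 − 0.75)/(1.5 − 0.75) = 0.3400/0.7500 = 0.4533
Terminal stock prices: S_u = 60, S_d = 30
Terminal payoffs (K − S): max(-20, 0) = 0, max(10, 0) = 10
Node 0 (S = 40): V_0 = 1/1.09·[0.4533·0.0000 + 0.5467·10.0000] = 5.0153

$5.02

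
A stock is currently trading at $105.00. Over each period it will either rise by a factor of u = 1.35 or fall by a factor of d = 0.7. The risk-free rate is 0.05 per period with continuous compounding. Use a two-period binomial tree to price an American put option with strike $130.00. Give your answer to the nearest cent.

Risk-neutral probability p = (e^0.05 − 0.7)/(1.35 − 0.7) = 0.3513/0.6500 = 0.5404
Terminal stock prices: S_uu = 191.4, S_ud = 99.22, S_dd = 51.45
Terminal payoffs (K − S): max(-61.36, 0) = 0, max(30.78, 0) = 30.78, max(78.55, 0) = 78.55
Node u (S = 141.8): continuation = e^(−0.05)·[0.5404·0.0000 + 0.4596·30.7750] = 13.4539; exercise value = 0.0000 ≤ continuation, so V_u = 13.4539
Node d (S = 73.5): continuation = e^(−0.05)·[0.5404·30.7750 + 0.4596·78.5500] = 50.1598; exercise value = 56.5000 > continuation, so V_d = 56.5000 (exercise)
Node 0 (S = 105): continuation = e^(−0.05)·[0.5404·13.4539 + 0.4596·56.5000] = 31.6161; exercise value = 25.0000 ≤ continuation, so V_0 = 31.6161

$31.62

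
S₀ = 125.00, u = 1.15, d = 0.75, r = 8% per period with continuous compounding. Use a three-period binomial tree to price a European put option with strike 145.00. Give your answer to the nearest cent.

Risk-neutral probability p = (e^0.08 − 0.75)/(1.15 − 0.75) = 0.3333/0.4000 = 0.8332
Terminal stock prices: S_uuu = 190.1, S_uud = 124, S_udd = 80.86, S_ddd = 52.73
Terminal payoffs (K − S): max(-45.11, 0) = 0, max(21.02, 0) = 21.02, max(64.14, 0) = 64.14, max(92.27, 0) = 92.27
Node uu (S = 165.3): V_uu = e^(−0.08)·[0.8332·0.0000 + 0.1668·21.0156] = 3.2356
Node ud (S = 107.8): V_ud = e^(−0.08)·[0.8332·21.0156 + 0.1668·64.1406] = 26.0394
Node dd (S = 70.31): V_dd = e^(−0.08)·[0.8332·64.1406 + 0.1668·92.2656] = 63.5394
Node u (S = 143.8): V_u = e^(−0.08)·[0.8332·3.2356 + 0.1668·26.0394] = 6.4977
Node d (S = 93.75): V_d = e^(−0.08)·[0.8332·26.0394 + 0.1668·63.5394] = 29.8108
Node 0 (S = 125): V_0 = e^(−0.08)·[0.8332·6.4977 + 0.1668·29.8108] = 9.5874

9.59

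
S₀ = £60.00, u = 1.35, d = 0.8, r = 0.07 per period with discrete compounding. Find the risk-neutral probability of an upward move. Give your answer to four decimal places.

p = 0.4909

Risk-neutral probability p = (1 + 0.07 − 0.8)/(1.35 − 0.8) = 0.2700/0.5500 = 0.4909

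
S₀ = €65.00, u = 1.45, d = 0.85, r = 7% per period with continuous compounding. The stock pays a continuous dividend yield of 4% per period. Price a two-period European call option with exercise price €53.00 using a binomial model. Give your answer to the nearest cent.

Per-period risk-free factor R = e^0.07 = 1.0725; dividend-adjusted growth = e^(0.07−0.04) = 1.0305.
Risk-neutral probability p = (1.0305 − 0.85)/(1.45 − 0.85) = 0.1805/0.6000 = 0.3008
Terminal stock prices: S_uu = 136.7, S_ud = 80.11, S_dd = 46.96
Terminal payoffs (S − K): max(83.66, 0) = 83.66, max(27.11, 0) = 27.11, max(-6.038, 0) = 0
Node u (S = 94.25): V_u = e^(−0.07)·[0.3008·83.6625 + 0.6992·27.1125] = 41.1375
Node d (S = 55.25): V_d = e^(−0.07)·[0.3008·27.1125 + 0.6992·0.0000] = 7.6030
Node 0 (S = 65): V_0 = e^(−0.07)·[0.3008·41.1375 + 0.6992·7.6030] = 16.4929

€16.49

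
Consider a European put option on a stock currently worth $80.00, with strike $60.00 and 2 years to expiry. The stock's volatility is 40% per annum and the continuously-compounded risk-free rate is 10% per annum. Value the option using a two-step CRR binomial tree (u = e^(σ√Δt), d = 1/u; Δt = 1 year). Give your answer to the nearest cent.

CRR parameters: u = e^(σ√Δt) = e^(0.4·√1) = 1.4918, d = 1/u = 0.6703
Per-period rate: rΔt = 0.1·1 = 0.1, so R = e^0.1 = 1.1052
Risk-neutral probability p = (e^0.1 − 0.6703)/(1.4918 − 0.6703) = 0.4349/0.8215 = 0.5293
Terminal stock prices: S_uu = 178, S_ud = 80, S_dd = 35.95
Terminal payoffs (K − S): max(-118, 0) = 0, max(-20, 0) = 0, max(24.05, 0) = 24.05
Node u (S = 119.3): V_u = e^(−0.1)·[0.5293·0.0000 + 0.4707·0.0000] = 0.0000
Node d (S = 53.63): V_d = e^(−0.1)·[0.5293·0.0000 + 0.4707·24.0537] = 10.2439
Node 0 (S = 80): V_0 = e^(−0.1)·[0.5293·0.0000 + 0.4707·10.2439] = 4.3626

$4.36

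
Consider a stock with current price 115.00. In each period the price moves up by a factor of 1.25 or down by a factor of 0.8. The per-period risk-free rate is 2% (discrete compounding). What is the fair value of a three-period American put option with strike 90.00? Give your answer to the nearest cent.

4.12

Risk-neutral probability p = (1 + 0.02 − 0.8)/(1.25 − 0.8) = 0.2200/0.4500 = 0.4889
Terminal stock prices: S_uuu = 224.6, S_uud = 143.8, S_udd = 92, S_ddd = 58.88
Terminal payoffs (K − S): max(-134.6, 0) = 0, max(-53.75, 0) = 0, max(-2, 0) = 0, max(31.12, 0) = 31.12
Node uu (S = 179.7): continuation = 1/1.02·[0.4889·0.0000 + 0.5111·0.0000] = 0.0000; exercise value = 0.0000 ≤ continuation, so V_uu = 0.0000
Node ud (S = 115): continuation = 1/1.02·[0.4889·0.0000 + 0.5111·0.0000] = 0.0000; exercise value = 0.0000 ≤ continuation, so V_ud = 0.0000
Node dd (S = 73.6): continuation = 1/1.02·[0.4889·0.0000 + 0.5111·31.1200] = 15.5939; exercise value = 16.4000 > continuation, so V_dd = 16.4000 (exercise)
Node u (S = 143.8): continuation = 1/1.02·[0.4889·0.0000 + 0.5111·0.0000] = 0.0000; exercise value = 0.0000 ≤ continuation, so V_u = 0.0000
Node d (S = 92): continuation = 1/1.02·[0.4889·0.0000 + 0.5111·16.4000] = 8.2179; exercise value = 0.0000 ≤ continuation, so V_d = 8.2179
Node 0 (S = 115): continuation = 1/1.02·[0.4889·0.0000 + 0.5111·8.2179] = 4.1179; exercise value = 0.0000 ≤ continuation, so V_0 = 4.1179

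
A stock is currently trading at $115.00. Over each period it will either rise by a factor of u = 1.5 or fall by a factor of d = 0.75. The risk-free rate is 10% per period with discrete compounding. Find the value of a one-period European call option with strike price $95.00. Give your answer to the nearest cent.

Risk-neutral probability p = (1 + 0.1 − 0.75)/(1.5 − 0.75) = 0.3500/0.7500 = 0.4667
Terminal stock prices: S_u = 172.5, S_d = 86.25
Terminal payoffs (S − K): max(77.5, 0) = 77.5, max(-8.75, 0) = 0
Node 0 (S = 115): V_0 = 1/1.1·[0.4667·77.5000 + 0.5333·0.0000] = 32.8788

$32.88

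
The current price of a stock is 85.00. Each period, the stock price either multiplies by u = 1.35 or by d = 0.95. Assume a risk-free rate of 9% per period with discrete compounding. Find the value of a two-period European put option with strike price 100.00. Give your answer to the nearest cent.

8.28

Risk-neutral probability p = (1 + 0.09 − 0.95)/(1.35 − 0.95) = 0.1400/0.4000 = 0.3500
Terminal stock prices: S_uu = 154.9, S_ud = 109, S_dd = 76.71
Terminal payoffs (K − S): max(-54.91, 0) = 0, max(-9.013, 0) = 0, max(23.29, 0) = 23.29
Node u (S = 114.8): V_u = 1/1.09·[0.3500·0.0000 + 0.6500·0.0000] = 0.0000
Node d (S = 80.75): V_d = 1/1.09·[0.3500·0.0000 + 0.6500·23.2875] = 13.8870
Node 0 (S = 85): V_0 = 1/1.09·[0.3500·0.0000 + 0.6500·13.8870] = 8.2813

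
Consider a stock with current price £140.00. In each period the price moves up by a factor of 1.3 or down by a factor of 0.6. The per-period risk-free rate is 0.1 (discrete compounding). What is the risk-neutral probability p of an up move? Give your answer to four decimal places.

p = 0.7143

Risk-neutral probability p = (1 + 0.1 − 0.6)/(1.3 − 0.6) = 0.5000/0.7000 = 0.7143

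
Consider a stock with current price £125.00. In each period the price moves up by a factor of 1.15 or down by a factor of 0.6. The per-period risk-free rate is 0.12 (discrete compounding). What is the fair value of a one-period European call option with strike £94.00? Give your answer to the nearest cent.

Risk-neutral probability p = (1 + 0.12 − 0.6)/(1.15 − 0.6) = 0.5200/0.5500 = 0.9455
Terminal stock prices: S_u = 143.8, S_d = 75
Terminal payoffs (S − K): max(49.75, 0) = 49.75, max(-19, 0) = 0
Node 0 (S = 125): V_0 = 1/1.12·[0.9455·49.7500 + 0.0545·0.0000] = 41.9968

£42.00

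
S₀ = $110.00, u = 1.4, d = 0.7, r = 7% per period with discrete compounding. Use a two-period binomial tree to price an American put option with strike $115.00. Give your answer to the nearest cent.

$18.31

Risk-neutral probability p = (1 + 0.07 − 0.7)/(1.4 − 0.7) = 0.3700/0.7000 = 0.5286
Terminal stock prices: S_uu = 215.6, S_ud = 107.8, S_dd = 53.9
Terminal payoffs (K − S): max(-100.6, 0) = 0, max(7.2, 0) = 7.2, max(61.1, 0) = 61.1
Node u (S = 154): continuation = 1/1.07·[0.5286·0.0000 + 0.4714·7.2000] = 3.1722; exercise value = 0.0000 ≤ continuation, so V_u = 3.1722
Node d (S = 77): continuation = 1/1.07·[0.5286·7.2000 + 0.4714·61.1000] = 30.4766; exercise value = 38.0000 > continuation, so V_d = 38.0000 (exercise)
Node 0 (S = 110): continuation = 1/1.07·[0.5286·3.1722 + 0.4714·38.0000] = 18.3094; exercise value = 5.0000 ≤ continuation, so V_0 = 18.3094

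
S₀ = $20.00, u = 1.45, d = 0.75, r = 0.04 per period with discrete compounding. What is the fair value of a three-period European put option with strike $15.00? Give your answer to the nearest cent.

Risk-neutral probability p = (1 + 0.04 − 0.75)/(1.45 − 0.75) = 0.2900/0.7000 = 0.4143
Terminal stock prices: S_uuu = 60.97, S_uud = 31.54, S_udd = 16.31, S_ddd = 8.438
Terminal payoffs (K − S): max(-45.97, 0) = 0, max(-16.54, 0) = 0, max(-1.312, 0) = 0, max(6.562, 0) = 6.562
Node uu (S = 42.05): V_uu = 1/1.04·[0.4143·0.0000 + 0.5857·0.0000] = 0.0000
Node ud (S = 21.75): V_ud = 1/1.04·[0.4143·0.0000 + 0.5857·0.0000] = 0.0000
Node dd (S = 11.25): V_dd = 1/1.04·[0.4143·0.0000 + 0.5857·6.5625] = 3.6959
Node u (S = 29): V_u = 1/1.04·[0.4143·0.0000 + 0.5857·0.0000] = 0.0000
Node d (S = 15): V_d = 1/1.04·[0.4143·0.0000 + 0.5857·3.6959] = 2.0815
Node 0 (S = 20): V_0 = 1/1.04·[0.4143·0.0000 + 0.5857·2.0815] = 1.1723

$1.17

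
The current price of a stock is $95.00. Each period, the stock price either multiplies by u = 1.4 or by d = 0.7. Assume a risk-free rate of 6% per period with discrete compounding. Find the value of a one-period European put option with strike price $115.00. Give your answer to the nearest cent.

$22.22

Risk-neutral probability p = (1 + 0.06 − 0.7)/(1.4 − 0.7) = 0.3600/0.7000 = 0.5143
Terminal stock prices: S_u = 133, S_d = 66.5
Terminal payoffs (K − S): max(-18, 0) = 0, max(48.5, 0) = 48.5
Node 0 (S = 95): V_0 = 1/1.06·[0.5143·0.0000 + 0.4857·48.5000] = 22.2237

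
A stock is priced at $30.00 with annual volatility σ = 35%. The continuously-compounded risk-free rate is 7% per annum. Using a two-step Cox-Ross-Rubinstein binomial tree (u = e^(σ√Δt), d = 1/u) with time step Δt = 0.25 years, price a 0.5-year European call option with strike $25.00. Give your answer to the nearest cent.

$6.77

CRR parameters: u = e^(σ√Δt) = e^(0.35·√0.25) = 1.1912, d = 1/u = 0.8395
Per-period rate: rΔt = 0.07·0.25 = 0.0175, so R = e^0.0175 = 1.0177
Risk-neutral probability p = (e^0.0175 − 0.8395)/(1.1912 − 0.8395) = 0.1782/0.3518 = 0.5065
Terminal stock prices: S_uu = 42.57, S_ud = 30, S_dd = 21.14
Terminal payoffs (S − K): max(17.57, 0) = 17.57, max(5, 0) = 5, max(-3.859, 0) = 0
Node u (S = 35.74): V_u = e^(−0.0175)·[0.5065·17.5720 + 0.4935·5.0000] = 11.1711
Node d (S = 25.18): V_d = e^(−0.0175)·[0.5065·5.0000 + 0.4935·0.0000] = 2.4888
Node 0 (S = 30): V_0 = e^(−0.0175)·[0.5065·11.1711 + 0.4935·2.4888] = 6.7673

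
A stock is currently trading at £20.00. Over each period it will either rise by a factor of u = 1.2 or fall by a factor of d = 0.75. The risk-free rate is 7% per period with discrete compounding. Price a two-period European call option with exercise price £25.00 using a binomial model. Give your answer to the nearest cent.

Risk-neutral probability p = (1 + 0.07 − 0.75)/(1.2 − 0.75) = 0.3200/0.4500 = 0.7111
Terminal stock prices: S_uu = 28.8, S_ud = 18, S_dd = 11.25
Terminal payoffs (S − K): max(3.8, 0) = 3.8, max(-7, 0) = 0, max(-13.75, 0) = 0
Node u (S = 24): V_u = 1/1.07·[0.7111·3.8000 + 0.2889·0.0000] = 2.5254
Node d (S = 15): V_d = 1/1.07·[0.7111·0.0000 + 0.2889·0.0000] = 0.0000
Node 0 (S = 20): V_0 = 1/1.07·[0.7111·2.5254 + 0.2889·0.0000] = 1.6784

£1.68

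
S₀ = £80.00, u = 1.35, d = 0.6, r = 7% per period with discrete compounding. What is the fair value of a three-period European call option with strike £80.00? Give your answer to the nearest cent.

Risk-neutral probability p = (1 + 0.07 − 0.6)/(1.35 − 0.6) = 0.4700/0.7500 = 0.6267
Terminal stock prices: S_uuu = 196.8, S_uud = 87.48, S_udd = 38.88, S_ddd = 17.28
Terminal payoffs (S − K): max(116.8, 0) = 116.8, max(7.48, 0) = 7.48, max(-41.12, 0) = 0, max(-62.72, 0) = 0
Node uu (S = 145.8): V_uu = 1/1.07·[0.6267·116.8300 + 0.3733·7.4800] = 71.0336
Node ud (S = 64.8): V_ud = 1/1.07·[0.6267·7.4800 + 0.3733·0.0000] = 4.3808
Node dd (S = 28.8): V_dd = 1/1.07·[0.6267·0.0000 + 0.3733·0.0000] = 0.0000
Node u (S = 108): V_u = 1/1.07·[0.6267·71.0336 + 0.3733·4.3808] = 43.1308
Node d (S = 48): V_d = 1/1.07·[0.6267·4.3808 + 0.3733·0.0000] = 2.5657
Node 0 (S = 80): V_0 = 1/1.07·[0.6267·43.1308 + 0.3733·2.5657] = 26.1556

£26.16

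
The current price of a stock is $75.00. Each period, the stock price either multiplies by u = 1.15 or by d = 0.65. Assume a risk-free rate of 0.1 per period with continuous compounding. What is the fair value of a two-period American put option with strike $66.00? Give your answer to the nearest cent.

Risk-neutral probability p = (e^0.1 − 0.65)/(1.15 − 0.65) = 0.4552/0.5000 = 0.9103
Terminal stock prices: S_uu = 99.19, S_ud = 56.06, S_dd = 31.69
Terminal payoffs (K − S): max(-33.19, 0) = 0, max(9.938, 0) = 9.938, max(34.31, 0) = 34.31
Node u (S = 86.25): continuation = e^(−0.1)·[0.9103·0.0000 + 0.0897·9.9375] = 0.8062; exercise value = 0.0000 ≤ continuation, so V_u = 0.8062
Node d (S = 48.75): continuation = e^(−0.1)·[0.9103·9.9375 + 0.0897·34.3125] = 10.9693; exercise value = 17.2500 > continuation, so V_d = 17.2500 (exercise)
Node 0 (S = 75): continuation = e^(−0.1)·[0.9103·0.8062 + 0.0897·17.2500] = 2.0635; exercise value = 0.0000 ≤ continuation, so V_0 = 2.0635

$2.06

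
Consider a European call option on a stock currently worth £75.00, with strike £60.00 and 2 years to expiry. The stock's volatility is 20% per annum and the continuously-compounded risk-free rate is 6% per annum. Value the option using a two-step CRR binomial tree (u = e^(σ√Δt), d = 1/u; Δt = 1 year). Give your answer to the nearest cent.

£23.14

CRR parameters: u = e^(σ√Δt) = e^(0.2·√1) = 1.2214, d = 1/u = 0.8187
Per-period rate: rΔt = 0.06·1 = 0.06, so R = e^0.06 = 1.0618
Risk-neutral probability p = (e^0.06 − 0.8187)/(1.2214 − 0.8187) = 0.2431/0.4027 = 0.6037
Terminal stock prices: S_uu = 111.9, S_ud = 75, S_dd = 50.27
Terminal payoffs (S − K): max(51.89, 0) = 51.89, max(15, 0) = 15, max(-9.726, 0) = 0
Node u (S = 91.61): V_u = e^(−0.06)·[0.6037·51.8869 + 0.3963·15.0000] = 35.0993
Node d (S = 61.4): V_d = e^(−0.06)·[0.6037·15.0000 + 0.3963·0.0000] = 8.5286
Node 0 (S = 75): V_0 = e^(−0.06)·[0.6037·35.0993 + 0.3963·8.5286] = 23.1393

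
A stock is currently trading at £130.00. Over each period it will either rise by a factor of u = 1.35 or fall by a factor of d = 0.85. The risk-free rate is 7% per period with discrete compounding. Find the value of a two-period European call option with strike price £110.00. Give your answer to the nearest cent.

Risk-neutral probability p = (1 + 0.07 − 0.85)/(1.35 − 0.85) = 0.2200/0.5000 = 0.4400
Terminal stock prices: S_uu = 236.9, S_ud = 149.2, S_dd = 93.92
Terminal payoffs (S − K): max(126.9, 0) = 126.9, max(39.17, 0) = 39.17, max(-16.08, 0) = 0
Node u (S = 175.5): V_u = 1/1.07·[0.4400·126.9250 + 0.5600·39.1750] = 72.6963
Node d (S = 110.5): V_d = 1/1.07·[0.4400·39.1750 + 0.5600·0.0000] = 16.1093
Node 0 (S = 130): V_0 = 1/1.07·[0.4400·72.6963 + 0.5600·16.1093] = 38.3248

£38.32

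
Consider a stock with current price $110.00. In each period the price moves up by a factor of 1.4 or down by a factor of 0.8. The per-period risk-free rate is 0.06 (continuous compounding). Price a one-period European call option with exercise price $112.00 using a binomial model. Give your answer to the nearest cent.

$17.26

Risk-neutral probability p = (e^0.06 − 0.8)/(1.4 − 0.8) = 0.2618/0.6000 = 0.4364
Terminal stock prices: S_u = 154, S_d = 88
Terminal payoffs (S − K): max(42, 0) = 42, max(-24, 0) = 0
Node 0 (S = 110): V_0 = e^(−0.06)·[0.4364·42.0000 + 0.5636·0.0000] = 17.2612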